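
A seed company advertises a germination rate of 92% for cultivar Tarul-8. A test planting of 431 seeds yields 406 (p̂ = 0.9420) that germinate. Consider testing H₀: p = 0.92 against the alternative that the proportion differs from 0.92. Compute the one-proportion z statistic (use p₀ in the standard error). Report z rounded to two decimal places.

p̂ = 406/431 = 0.9420.
SE = √(p₀(1−p₀)/n) = √(0.0736/431) = 0.0131.
z = (0.9420 − 0.92)/0.0131 = 0.0220/0.0131 = 1.68.

z = 1.68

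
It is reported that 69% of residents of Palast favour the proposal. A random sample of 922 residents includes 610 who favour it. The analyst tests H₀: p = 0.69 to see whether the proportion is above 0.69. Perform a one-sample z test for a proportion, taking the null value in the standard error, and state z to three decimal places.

p̂ = 610/922 ≈ 0.66161.
SE = √(p₀(1−p₀)/n) = √(0.2139/922) = 0.01523.
z = (0.66161 − 0.69)/0.01523 = -0.02839/0.01523 = -1.864.

z = -1.864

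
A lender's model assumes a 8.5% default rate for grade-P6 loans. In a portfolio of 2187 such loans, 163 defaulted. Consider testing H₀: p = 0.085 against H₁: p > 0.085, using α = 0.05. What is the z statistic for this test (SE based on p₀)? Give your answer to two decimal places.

p̂ = 163/2187 ≈ 0.07453.
Standard error under H₀: √(0.085×0.915/2187) = 0.00596.
z = (0.07453 − 0.085)/0.00596 = -0.01047/0.00596 = -1.76.
p-value = P(Z > -1.755) ≈ 0.9604; since p > α = 0.05, fail to reject H₀.

z = -1.76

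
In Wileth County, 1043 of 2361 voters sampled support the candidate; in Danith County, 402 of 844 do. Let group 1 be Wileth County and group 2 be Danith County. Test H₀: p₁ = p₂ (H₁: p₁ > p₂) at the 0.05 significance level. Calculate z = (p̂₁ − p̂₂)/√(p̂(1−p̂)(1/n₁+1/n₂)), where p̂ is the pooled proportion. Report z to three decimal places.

z = -1.731

p̂₁ = 1043/2361 = 0.441762, p̂₂ = 402/844 = 0.476303.
Pooled p̂ = (1043+402)/(2361+844) = 1445/3205 = 0.450858.
SE = √(0.247585 × 0.00160838) = 0.019955.
z = (0.441762 − 0.476303)/0.019955 = -0.034541/0.019955 = -1.731.
p-value = P(Z > -1.731) ≈ 0.9583, so at α = 0.05 we fail to reject H₀.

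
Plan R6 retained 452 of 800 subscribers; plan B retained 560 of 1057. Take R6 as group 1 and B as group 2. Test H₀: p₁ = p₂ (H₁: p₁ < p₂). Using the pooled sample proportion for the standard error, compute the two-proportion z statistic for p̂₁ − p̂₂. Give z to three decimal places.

z = 1.508

p̂₁ = 452/800 ≈ 0.56500, p̂₂ = 560/1057 ≈ 0.52980.
Pooled p̂ = (452+560)/(800+1057) = 1012/1857 = 0.54496.
SE = √(0.247978 × 0.00219607) = 0.02334.
z = (0.56500 − 0.52980)/0.02334 = 0.03520/0.02334 = 1.508.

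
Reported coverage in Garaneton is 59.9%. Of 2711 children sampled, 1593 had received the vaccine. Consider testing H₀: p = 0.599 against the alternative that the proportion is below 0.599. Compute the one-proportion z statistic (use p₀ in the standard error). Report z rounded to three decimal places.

z = -1.210

p̂ = 1593/2711 = 0.58761.
Standard error under H₀: √(0.599×0.401/2711) = 0.00941.
z = (0.58761 − 0.599)/0.00941 = -0.01139/0.00941 = -1.210.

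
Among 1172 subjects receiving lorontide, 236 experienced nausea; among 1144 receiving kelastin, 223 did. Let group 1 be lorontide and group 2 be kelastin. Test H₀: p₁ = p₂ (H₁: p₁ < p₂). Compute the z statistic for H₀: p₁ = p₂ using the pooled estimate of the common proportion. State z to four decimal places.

z = 0.3884

p̂₁ = 236/1172 ≈ 0.201365, p̂₂ = 223/1144 ≈ 0.194930.
Pooled p̂ = (236+223)/(1172+1144) = 459/2316 = 0.198187.
SE = √(p̂(1−p̂)(1/n₁+1/n₂)) = √(0.198187·0.801813·0.00172737) = √(0.000274494) = 0.016568.
z = (0.201365 − 0.194930)/0.016568 = 0.006435/0.016568 = 0.3884.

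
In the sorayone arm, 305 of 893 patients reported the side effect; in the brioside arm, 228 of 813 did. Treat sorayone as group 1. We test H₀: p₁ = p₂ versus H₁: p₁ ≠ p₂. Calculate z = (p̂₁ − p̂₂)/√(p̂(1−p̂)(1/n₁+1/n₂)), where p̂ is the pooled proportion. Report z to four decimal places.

p̂₁ = 305/893 ≈ 0.341545, p̂₂ = 228/813 ≈ 0.280443.
Pooled p̂ = (305+228)/(893+813) = 533/1706 = 0.312427.
SE = √(0.214816 × 0.00234983) = 0.022467.
z = (0.341545 − 0.280443)/0.022467 = 0.061102/0.022467 = 2.7196.
Two-sided p-value ≈ 2·Φ(−2.720) = 0.0065.

z = 2.7196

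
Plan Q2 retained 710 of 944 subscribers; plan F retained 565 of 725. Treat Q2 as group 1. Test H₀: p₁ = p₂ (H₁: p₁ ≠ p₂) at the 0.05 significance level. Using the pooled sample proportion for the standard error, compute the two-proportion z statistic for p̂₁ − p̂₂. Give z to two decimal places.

z = -1.30

p̂₁ = 710/944 = 0.7521, p̂₂ = 565/725 = 0.7793.
Pooled p̂ = (710+565)/(944+725) = 1275/1669 = 0.7639.
SE = √(p̂(1−p̂)(1/n₁+1/n₂)) = √(0.7639·0.2361·0.00243863) = √(0.000439785) = 0.0210.
z = (0.7521 − 0.7793)/0.0210 = -0.0272/0.0210 = -1.30.
p-value = 2·P(Z > 1.297) ≈ 0.1948; since p > α = 0.05, fail to reject H₀.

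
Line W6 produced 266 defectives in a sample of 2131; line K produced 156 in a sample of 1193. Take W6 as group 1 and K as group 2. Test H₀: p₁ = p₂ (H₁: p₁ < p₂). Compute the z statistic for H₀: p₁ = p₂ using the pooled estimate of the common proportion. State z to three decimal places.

z = -0.493

p̂₁ = 266/2131 = 0.12482, p̂₂ = 156/1193 = 0.13076.
Pooled p̂ = (266+156)/(2131+1193) = 422/3324 = 0.12696.
SE = √(0.110838 × 0.00130749) = 0.01204.
z = (0.12482 − 0.13076)/0.01204 = -0.00594/0.01204 = -0.493.
p-value = P(Z < -0.493) ≈ 0.3109.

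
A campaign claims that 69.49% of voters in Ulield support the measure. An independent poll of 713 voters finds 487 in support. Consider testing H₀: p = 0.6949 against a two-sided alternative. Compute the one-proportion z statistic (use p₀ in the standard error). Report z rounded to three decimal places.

z = -0.688

p̂ = 487/713 = 0.683029.
Under H₀, SE = √(0.6949·0.3051/713) = √(0.000297355) = 0.017244.
z = (0.683029 − 0.6949)/0.017244 = -0.011871/0.017244 = -0.688.
Two-sided p-value ≈ 2·Φ(−0.688) = 0.4912.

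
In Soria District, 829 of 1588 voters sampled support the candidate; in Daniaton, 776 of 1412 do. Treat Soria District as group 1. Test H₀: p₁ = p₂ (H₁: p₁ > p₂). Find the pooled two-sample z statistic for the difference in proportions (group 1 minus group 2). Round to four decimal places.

z = -1.5092

p̂₁ = 829/1588 = 0.5220403, p̂₂ = 776/1412 = 0.5495751.
Pooled p̂ = (829+776)/(1588+1412) = 1605/3000 = 0.5350000.
SE = √(p̂(1−p̂)(1/n₁+1/n₂)) = √(0.5350000·0.4650000·0.00133794) = √(0.000332846) = 0.0182441.
z = (0.5220403 − 0.5495751)/0.0182441 = -0.0275348/0.0182441 = -1.5092.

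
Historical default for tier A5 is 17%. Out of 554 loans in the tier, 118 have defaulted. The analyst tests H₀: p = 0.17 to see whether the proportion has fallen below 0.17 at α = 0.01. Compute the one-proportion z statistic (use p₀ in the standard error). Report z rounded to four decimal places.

p̂ = 118/554 = 0.212996.
SE = √(p₀(1−p₀)/n) = √(0.1411/554) = 0.015959.
z = (0.212996 − 0.17)/0.015959 = 0.042996/0.015959 = 2.6942.
p-value = P(Z < 2.694) ≈ 0.9965, so at α = 0.01 we fail to reject H₀.

z = 2.6942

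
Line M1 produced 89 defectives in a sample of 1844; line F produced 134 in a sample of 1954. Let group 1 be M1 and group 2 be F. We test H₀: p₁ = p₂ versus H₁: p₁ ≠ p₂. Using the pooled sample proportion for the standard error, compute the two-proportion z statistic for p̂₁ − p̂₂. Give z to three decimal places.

z = -2.661

p̂₁ = 89/1844 ≈ 0.048265, p̂₂ = 134/1954 ≈ 0.068577.
Pooled p̂ = (89+134)/(1844+1954) = 223/3798 = 0.058715.
SE = √(p̂(1−p̂)(1/n₁+1/n₂)) = √(0.058715·0.941285·0.00105407) = √(5.8256e-05) = 0.007633.
z = (0.048265 − 0.068577)/0.007633 = -0.020312/0.007633 = -2.661.
p-value = 2·P(Z > 2.661) ≈ 0.0078.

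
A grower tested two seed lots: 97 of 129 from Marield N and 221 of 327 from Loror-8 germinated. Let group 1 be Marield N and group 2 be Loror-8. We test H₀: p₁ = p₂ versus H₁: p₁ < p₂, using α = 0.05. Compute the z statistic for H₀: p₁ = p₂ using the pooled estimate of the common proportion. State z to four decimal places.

p̂₁ = 97/129 = 0.751938, p̂₂ = 221/327 = 0.675841.
Pooled p̂ = (97+221)/(129+327) = 318/456 = 0.697368.
SE = √(0.211046 × 0.01081) = 0.047764.
z = (0.751938 − 0.675841)/0.047764 = 0.076097/0.047764 = 1.5932.
p-value = P(Z < 1.593) ≈ 0.9444; since p > α = 0.05, fail to reject H₀.

z = 1.5932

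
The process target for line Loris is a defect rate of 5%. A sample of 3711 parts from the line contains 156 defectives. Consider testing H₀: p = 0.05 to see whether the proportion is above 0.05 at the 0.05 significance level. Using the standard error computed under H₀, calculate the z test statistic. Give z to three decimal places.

p̂ = 156/3711 = 0.042037.
SE = √(p₀(1−p₀)/n) = √(0.0475/3711) = 0.003578.
z = (0.042037 − 0.05)/0.003578 = -0.007963/0.003578 = -2.226.
p-value = P(Z > -2.226) ≈ 0.9870, so at α = 0.05 we fail to reject H₀.

z = -2.226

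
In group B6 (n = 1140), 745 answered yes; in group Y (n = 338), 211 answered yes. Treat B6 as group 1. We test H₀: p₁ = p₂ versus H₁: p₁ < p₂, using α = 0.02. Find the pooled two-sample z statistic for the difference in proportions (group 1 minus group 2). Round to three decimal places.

p̂₁ = 745/1140 = 0.65351, p̂₂ = 211/338 = 0.62426.
Pooled p̂ = (745+211)/(1140+338) = 956/1478 = 0.64682.
SE = √(p̂(1−p̂)(1/n₁+1/n₂)) = √(0.64682·0.35318·0.00383577) = √(0.000876259) = 0.02960.
z = (0.65351 − 0.62426)/0.02960 = 0.02925/0.02960 = 0.988.
p-value = P(Z < 0.988) ≈ 0.8384, so at α = 0.02 we fail to reject H₀.

z = 0.988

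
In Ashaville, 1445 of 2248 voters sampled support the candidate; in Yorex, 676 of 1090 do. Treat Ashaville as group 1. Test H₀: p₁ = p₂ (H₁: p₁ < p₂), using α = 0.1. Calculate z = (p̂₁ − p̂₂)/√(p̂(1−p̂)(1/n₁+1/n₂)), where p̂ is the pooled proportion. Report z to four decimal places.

z = 1.2727

p̂₁ = 1445/2248 ≈ 0.6427936, p̂₂ = 676/1090 ≈ 0.6201835.
Pooled p̂ = (1445+676)/(2248+1090) = 2121/3338 = 0.6354104.
SE = √(0.231664 × 0.00136227) = 0.0177648.
z = (0.6427936 − 0.6201835)/0.0177648 = 0.0226101/0.0177648 = 1.2727.
p-value = P(Z < 1.273) ≈ 0.8984; since p > α = 0.1, fail to reject H₀.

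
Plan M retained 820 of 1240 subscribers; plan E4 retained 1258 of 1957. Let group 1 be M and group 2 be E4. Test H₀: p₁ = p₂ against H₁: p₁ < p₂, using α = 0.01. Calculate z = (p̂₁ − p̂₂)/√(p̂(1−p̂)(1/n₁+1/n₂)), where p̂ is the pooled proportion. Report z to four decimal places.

z = 1.0668

p̂₁ = 820/1240 = 0.661290, p̂₂ = 1258/1957 = 0.642821.
Pooled p̂ = (820+1258)/(1240+1957) = 2078/3197 = 0.649984.
SE = √(0.227505 × 0.00131744) = 0.017313.
z = (0.661290 − 0.642821)/0.017313 = 0.018469/0.017313 = 1.0668.
p-value = P(Z < 1.067) ≈ 0.8570, so at α = 0.01 we fail to reject H₀.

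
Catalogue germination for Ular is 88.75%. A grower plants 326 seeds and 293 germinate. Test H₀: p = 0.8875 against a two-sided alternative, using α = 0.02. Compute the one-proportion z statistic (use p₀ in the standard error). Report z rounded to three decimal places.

z = 0.644

p̂ = 293/326 = 0.89877.
SE = √(p₀(1−p₀)/n) = √(0.099844/326) = 0.01750.
z = (0.89877 − 0.8875)/0.01750 = 0.01127/0.01750 = 0.644.
Two-sided p-value ≈ 2·Φ(−0.644) = 0.5195. With α = 0.02, fail to reject H₀.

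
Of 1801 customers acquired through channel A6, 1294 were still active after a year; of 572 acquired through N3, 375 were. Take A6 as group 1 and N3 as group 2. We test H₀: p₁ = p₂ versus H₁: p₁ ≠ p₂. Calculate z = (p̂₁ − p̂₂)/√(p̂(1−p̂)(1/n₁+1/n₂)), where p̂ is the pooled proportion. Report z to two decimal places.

z = 2.87

p̂₁ = 1294/1801 ≈ 0.7185, p̂₂ = 375/572 ≈ 0.6556.
Pooled p̂ = (1294+375)/(1801+572) = 1669/2373 = 0.7033.
SE = √(0.208657 × 0.0023035) = 0.0219.
z = (0.7185 − 0.6556)/0.0219 = 0.0629/0.0219 = 2.87.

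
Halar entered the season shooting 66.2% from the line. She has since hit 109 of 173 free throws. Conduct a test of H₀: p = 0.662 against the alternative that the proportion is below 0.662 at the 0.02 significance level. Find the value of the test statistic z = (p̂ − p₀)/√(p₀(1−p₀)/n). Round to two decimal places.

p̂ = 109/173 ≈ 0.6301.
Standard error under H₀: √(0.662×0.338/173) = 0.0360.
z = (0.6301 − 0.662)/0.0360 = -0.0319/0.0360 = -0.89.
p-value = P(Z < -0.888) ≈ 0.1872, so at α = 0.02 we fail to reject H₀.

z = -0.89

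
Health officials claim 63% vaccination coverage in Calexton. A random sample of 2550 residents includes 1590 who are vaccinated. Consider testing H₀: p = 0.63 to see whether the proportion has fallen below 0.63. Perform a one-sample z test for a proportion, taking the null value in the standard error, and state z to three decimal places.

p̂ = 1590/2550 = 0.62353.
Standard error under H₀: √(0.63×0.37/2550) = 0.00956.
z = (0.62353 − 0.63)/0.00956 = -0.00647/0.00956 = -0.677.

z = -0.677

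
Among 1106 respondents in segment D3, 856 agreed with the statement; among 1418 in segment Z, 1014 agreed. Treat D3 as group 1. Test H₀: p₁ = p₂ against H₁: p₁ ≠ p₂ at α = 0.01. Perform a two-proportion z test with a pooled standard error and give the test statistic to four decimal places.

p̂₁ = 856/1106 ≈ 0.773960, p̂₂ = 1014/1418 ≈ 0.715092.
Pooled p̂ = (856+1014)/(1106+1418) = 1870/2524 = 0.740887.
SE = √(p̂(1−p̂)(1/n₁+1/n₂)) = √(0.740887·0.259113·0.00160938) = √(0.000308957) = 0.017577.
z = (0.773960 − 0.715092)/0.017577 = 0.058868/0.017577 = 3.3491.
Two-sided p-value ≈ 2·Φ(−3.349) = 0.0008. With α = 0.01, reject H₀.

z = 3.3491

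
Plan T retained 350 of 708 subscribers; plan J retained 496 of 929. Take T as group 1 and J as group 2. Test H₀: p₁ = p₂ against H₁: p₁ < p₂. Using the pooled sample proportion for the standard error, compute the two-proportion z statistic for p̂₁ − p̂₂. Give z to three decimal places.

z = -1.587

p̂₁ = 350/708 ≈ 0.49435, p̂₂ = 496/929 ≈ 0.53391.
Pooled p̂ = (350+496)/(708+929) = 846/1637 = 0.51680.
SE = √(0.249718 × 0.00248886) = 0.02493.
z = (0.49435 − 0.53391)/0.02493 = -0.03956/0.02493 = -1.587.
p-value = P(Z < -1.587) ≈ 0.0563.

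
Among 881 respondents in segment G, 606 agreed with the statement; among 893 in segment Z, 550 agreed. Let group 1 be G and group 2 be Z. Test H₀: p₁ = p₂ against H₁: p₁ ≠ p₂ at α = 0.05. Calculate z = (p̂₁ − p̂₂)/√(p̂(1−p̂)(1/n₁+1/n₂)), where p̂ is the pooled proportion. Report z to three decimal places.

z = 3.180

p̂₁ = 606/881 ≈ 0.687855, p̂₂ = 550/893 ≈ 0.615901.
Pooled p̂ = (606+550)/(881+893) = 1156/1774 = 0.651635.
SE = √(p̂(1−p̂)(1/n₁+1/n₂)) = √(0.651635·0.348365·0.00225489) = √(0.000511877) = 0.022625.
z = (0.687855 − 0.615901)/0.022625 = 0.071954/0.022625 = 3.180.
p-value = 2·P(Z > 3.180) ≈ 0.0015; since p < α = 0.05, reject H₀.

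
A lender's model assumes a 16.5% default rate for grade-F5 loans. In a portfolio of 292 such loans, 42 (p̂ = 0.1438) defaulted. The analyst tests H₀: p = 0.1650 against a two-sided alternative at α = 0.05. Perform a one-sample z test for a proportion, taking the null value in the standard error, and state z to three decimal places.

z = -0.974

p̂ = 42/292 ≈ 0.14384.
Under H₀, SE = √(0.165·0.835/292) = √(0.000471832) = 0.02172.
z = (0.14384 − 0.165)/0.02172 = -0.02116/0.02172 = -0.974.
Two-sided p-value ≈ 2·Φ(−0.974) = 0.3299. With α = 0.05, fail to reject H₀.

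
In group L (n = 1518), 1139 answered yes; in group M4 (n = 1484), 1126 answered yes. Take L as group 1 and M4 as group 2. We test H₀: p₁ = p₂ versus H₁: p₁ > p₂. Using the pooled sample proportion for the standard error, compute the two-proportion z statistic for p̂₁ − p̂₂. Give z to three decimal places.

z = -0.537

p̂₁ = 1139/1518 ≈ 0.75033, p̂₂ = 1126/1484 ≈ 0.75876.
Pooled p̂ = (1139+1126)/(1518+1484) = 2265/3002 = 0.75450.
SE = √(p̂(1−p̂)(1/n₁+1/n₂)) = √(0.75450·0.24550·0.00133262) = √(0.000246842) = 0.01571.
z = (0.75033 − 0.75876)/0.01571 = -0.00843/0.01571 = -0.537.
p-value = P(Z > -0.537) ≈ 0.7042.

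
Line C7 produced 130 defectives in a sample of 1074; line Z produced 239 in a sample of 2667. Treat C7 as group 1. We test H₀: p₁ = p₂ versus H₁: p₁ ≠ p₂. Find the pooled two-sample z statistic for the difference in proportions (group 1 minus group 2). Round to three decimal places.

z = 2.917

p̂₁ = 130/1074 ≈ 0.121043, p̂₂ = 239/2667 ≈ 0.089614.
Pooled p̂ = (130+239)/(1074+2667) = 369/3741 = 0.098637.
SE = √(0.0889075 × 0.00130605) = 0.010776.
z = (0.121043 − 0.089614)/0.010776 = 0.031429/0.010776 = 2.917.
p-value = 2·P(Z > 2.917) ≈ 0.0035.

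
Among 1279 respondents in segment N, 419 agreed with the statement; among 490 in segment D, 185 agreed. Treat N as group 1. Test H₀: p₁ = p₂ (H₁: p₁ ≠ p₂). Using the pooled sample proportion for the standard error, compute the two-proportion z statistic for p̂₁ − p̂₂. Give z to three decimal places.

p̂₁ = 419/1279 ≈ 0.32760, p̂₂ = 185/490 ≈ 0.37755.
Pooled p̂ = (419+185)/(1279+490) = 604/1769 = 0.34144.
SE = √(p̂(1−p̂)(1/n₁+1/n₂)) = √(0.34144·0.65856·0.00282268) = √(0.0006347) = 0.02519.
z = (0.32760 − 0.37755)/0.02519 = -0.04995/0.02519 = -1.983.

z = -1.983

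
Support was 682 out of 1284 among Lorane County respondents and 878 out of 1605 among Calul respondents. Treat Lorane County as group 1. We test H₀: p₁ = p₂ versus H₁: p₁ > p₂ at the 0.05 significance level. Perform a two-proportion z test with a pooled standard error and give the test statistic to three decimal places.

z = -0.851

p̂₁ = 682/1284 ≈ 0.531153, p̂₂ = 878/1605 ≈ 0.547040.
Pooled p̂ = (682+878)/(1284+1605) = 1560/2889 = 0.539979.
SE = √(0.248402 × 0.00140187) = 0.018661.
z = (0.531153 − 0.547040)/0.018661 = -0.015887/0.018661 = -0.851.
p-value = P(Z > -0.851) ≈ 0.8027; since p > α = 0.05, fail to reject H₀.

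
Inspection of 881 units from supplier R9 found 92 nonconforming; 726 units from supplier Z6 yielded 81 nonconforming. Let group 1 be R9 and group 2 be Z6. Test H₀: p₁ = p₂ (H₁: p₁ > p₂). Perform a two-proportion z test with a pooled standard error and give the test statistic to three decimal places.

p̂₁ = 92/881 = 0.104427, p̂₂ = 81/726 = 0.111570.
Pooled p̂ = (92+81)/(881+726) = 173/1607 = 0.107654.
SE = √(p̂(1−p̂)(1/n₁+1/n₂)) = √(0.107654·0.892346·0.00251248) = √(0.000241361) = 0.015536.
z = (0.104427 − 0.111570)/0.015536 = -0.007143/0.015536 = -0.460.
p-value = P(Z > -0.460) ≈ 0.6772.

z = -0.460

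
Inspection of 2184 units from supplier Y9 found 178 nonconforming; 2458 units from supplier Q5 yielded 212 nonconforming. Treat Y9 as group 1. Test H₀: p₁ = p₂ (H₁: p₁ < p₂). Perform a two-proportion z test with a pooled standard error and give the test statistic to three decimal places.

p̂₁ = 178/2184 ≈ 0.08150, p̂₂ = 212/2458 ≈ 0.08625.
Pooled p̂ = (178+212)/(2184+2458) = 390/4642 = 0.08402.
SE = √(0.0769569 × 0.00086471) = 0.00816.
z = (0.08150 − 0.08625)/0.00816 = -0.00475/0.00816 = -0.582.
p-value = P(Z < -0.582) ≈ 0.2803.

z = -0.582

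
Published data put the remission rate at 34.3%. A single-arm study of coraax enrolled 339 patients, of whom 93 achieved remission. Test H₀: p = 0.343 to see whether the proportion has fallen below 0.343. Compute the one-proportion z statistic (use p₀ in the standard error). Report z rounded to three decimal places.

p̂ = 93/339 = 0.27434.
SE = √(p₀(1−p₀)/n) = √(0.22535/339) = 0.02578.
z = (0.27434 − 0.343)/0.02578 = -0.06866/0.02578 = -2.663.

z = -2.663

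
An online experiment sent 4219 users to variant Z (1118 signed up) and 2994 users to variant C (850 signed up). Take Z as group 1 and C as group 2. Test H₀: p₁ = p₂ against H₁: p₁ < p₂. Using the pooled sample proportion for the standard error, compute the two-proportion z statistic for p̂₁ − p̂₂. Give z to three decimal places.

z = -1.777

p̂₁ = 1118/4219 = 0.26499, p̂₂ = 850/2994 = 0.28390.
Pooled p̂ = (1118+850)/(4219+2994) = 1968/7213 = 0.27284.
SE = √(p̂(1−p̂)(1/n₁+1/n₂)) = √(0.27284·0.72716·0.000571024) = √(0.00011329) = 0.01064.
z = (0.26499 − 0.28390)/0.01064 = -0.01891/0.01064 = -1.777.
p-value = P(Z < -1.777) ≈ 0.0378.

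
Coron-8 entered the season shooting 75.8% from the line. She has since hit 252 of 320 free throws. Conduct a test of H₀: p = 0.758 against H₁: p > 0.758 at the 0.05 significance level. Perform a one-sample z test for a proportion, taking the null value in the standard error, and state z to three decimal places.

z = 1.232

p̂ = 252/320 = 0.78750.
SE = √(p₀(1−p₀)/n) = √(0.18344/320) = 0.02394.
z = (0.78750 − 0.758)/0.02394 = 0.02950/0.02394 = 1.232.
p-value = P(Z > 1.232) ≈ 0.1090; since p > α = 0.05, fail to reject H₀.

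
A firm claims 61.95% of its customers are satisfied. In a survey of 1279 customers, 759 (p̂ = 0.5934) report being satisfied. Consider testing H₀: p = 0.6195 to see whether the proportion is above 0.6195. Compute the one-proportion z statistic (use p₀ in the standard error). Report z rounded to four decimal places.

z = -1.9202

p̂ = 759/1279 = 0.593432.
Standard error under H₀: √(0.6195×0.3805/1279) = 0.013576.
z = (0.593432 − 0.6195)/0.013576 = -0.026068/0.013576 = -1.9202.
p-value = P(Z > -1.920) ≈ 0.9726.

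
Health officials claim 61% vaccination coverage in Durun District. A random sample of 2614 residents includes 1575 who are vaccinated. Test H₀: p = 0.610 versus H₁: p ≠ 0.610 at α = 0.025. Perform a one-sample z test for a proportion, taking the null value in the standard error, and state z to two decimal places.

p̂ = 1575/2614 = 0.60252.
SE = √(p₀(1−p₀)/n) = √(0.2379/2614) = 0.00954.
z = (0.60252 − 0.61)/0.00954 = -0.00748/0.00954 = -0.78.
Two-sided p-value ≈ 2·Φ(−0.784) = 0.4333, so at α = 0.025 we fail to reject H₀.

z = -0.78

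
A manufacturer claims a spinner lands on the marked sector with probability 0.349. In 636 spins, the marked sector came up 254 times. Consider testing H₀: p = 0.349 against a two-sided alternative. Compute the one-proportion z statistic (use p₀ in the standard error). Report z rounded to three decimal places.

z = 2.665

p̂ = 254/636 = 0.39937.
SE = √(p₀(1−p₀)/n) = √(0.2272/636) = 0.01890.
z = (0.39937 − 0.349)/0.01890 = 0.05037/0.01890 = 2.665.
Two-sided p-value ≈ 2·Φ(−2.665) = 0.0077.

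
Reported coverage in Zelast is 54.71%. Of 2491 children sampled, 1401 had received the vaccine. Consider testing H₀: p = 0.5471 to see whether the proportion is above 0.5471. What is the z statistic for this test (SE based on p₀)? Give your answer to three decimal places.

z = 1.537

p̂ = 1401/2491 = 0.56242.
Standard error under H₀: √(0.5471×0.4529/2491) = 0.00997.
z = (0.56242 − 0.5471)/0.00997 = 0.01532/0.00997 = 1.537.
p-value = P(Z > 1.537) ≈ 0.0622.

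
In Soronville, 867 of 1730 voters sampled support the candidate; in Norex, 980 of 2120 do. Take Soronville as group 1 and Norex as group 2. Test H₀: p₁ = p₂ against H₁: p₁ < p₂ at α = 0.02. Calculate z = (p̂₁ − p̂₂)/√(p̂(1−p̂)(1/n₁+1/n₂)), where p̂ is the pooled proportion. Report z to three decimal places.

z = 2.403

p̂₁ = 867/1730 = 0.50116, p̂₂ = 980/2120 = 0.46226.
Pooled p̂ = (867+980)/(1730+2120) = 1847/3850 = 0.47974.
SE = √(0.24959 × 0.00104973) = 0.01619.
z = (0.50116 − 0.46226)/0.01619 = 0.03890/0.01619 = 2.403.
p-value = P(Z < 2.403) ≈ 0.9919; since p > α = 0.02, fail to reject H₀.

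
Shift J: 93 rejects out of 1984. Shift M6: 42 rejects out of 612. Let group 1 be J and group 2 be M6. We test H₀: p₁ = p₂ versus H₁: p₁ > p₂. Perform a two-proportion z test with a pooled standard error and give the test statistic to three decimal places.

z = -2.119

p̂₁ = 93/1984 = 0.046875, p̂₂ = 42/612 = 0.068627.
Pooled p̂ = (93+42)/(1984+612) = 135/2596 = 0.052003.
SE = √(p̂(1−p̂)(1/n₁+1/n₂)) = √(0.052003·0.947997·0.00213802) = √(0.000105402) = 0.010267.
z = (0.046875 − 0.068627)/0.010267 = -0.021752/0.010267 = -2.119.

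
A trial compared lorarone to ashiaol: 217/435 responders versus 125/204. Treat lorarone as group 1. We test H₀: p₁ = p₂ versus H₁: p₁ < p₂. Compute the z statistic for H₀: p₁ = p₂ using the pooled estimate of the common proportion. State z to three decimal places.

p̂₁ = 217/435 ≈ 0.49885, p̂₂ = 125/204 ≈ 0.61275.
Pooled p̂ = (217+125)/(435+204) = 342/639 = 0.53521.
SE = √(p̂(1−p̂)(1/n₁+1/n₂)) = √(0.53521·0.46479·0.00720081) = √(0.00179128) = 0.04232.
z = (0.49885 − 0.61275)/0.04232 = -0.11390/0.04232 = -2.691.
p-value = P(Z < -2.691) ≈ 0.0036.

z = -2.691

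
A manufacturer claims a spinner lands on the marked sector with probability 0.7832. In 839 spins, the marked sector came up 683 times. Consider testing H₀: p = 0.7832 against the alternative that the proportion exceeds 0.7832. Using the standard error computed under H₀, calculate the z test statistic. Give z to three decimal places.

p̂ = 683/839 ≈ 0.814064.
Under H₀, SE = √(0.7832·0.2168/839) = √(0.000202381) = 0.014226.
z = (0.814064 − 0.7832)/0.014226 = 0.030864/0.014226 = 2.170.
p-value = P(Z > 2.170) ≈ 0.0150.

z = 2.170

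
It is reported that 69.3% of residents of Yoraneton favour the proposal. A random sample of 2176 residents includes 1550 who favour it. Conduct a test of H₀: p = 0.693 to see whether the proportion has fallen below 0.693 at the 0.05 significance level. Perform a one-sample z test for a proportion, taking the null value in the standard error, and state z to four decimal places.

p̂ = 1550/2176 = 0.712316.
Standard error under H₀: √(0.693×0.307/2176) = 0.009888.
z = (0.712316 − 0.693)/0.009888 = 0.019316/0.009888 = 1.9535.
p-value = P(Z < 1.954) ≈ 0.9746; since p > α = 0.05, fail to reject H₀.

z = 1.9535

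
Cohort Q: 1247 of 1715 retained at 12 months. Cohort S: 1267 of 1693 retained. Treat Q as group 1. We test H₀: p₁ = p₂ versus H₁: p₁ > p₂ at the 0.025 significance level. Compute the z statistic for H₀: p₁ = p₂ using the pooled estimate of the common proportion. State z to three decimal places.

z = -1.411

p̂₁ = 1247/1715 = 0.72711, p̂₂ = 1267/1693 = 0.74838.
Pooled p̂ = (1247+1267)/(1715+1693) = 2514/3408 = 0.73768.
SE = √(0.19351 × 0.00117376) = 0.01507.
z = (0.72711 − 0.74838)/0.01507 = -0.02127/0.01507 = -1.411.
p-value = P(Z > -1.411) ≈ 0.9208. With α = 0.025, fail to reject H₀.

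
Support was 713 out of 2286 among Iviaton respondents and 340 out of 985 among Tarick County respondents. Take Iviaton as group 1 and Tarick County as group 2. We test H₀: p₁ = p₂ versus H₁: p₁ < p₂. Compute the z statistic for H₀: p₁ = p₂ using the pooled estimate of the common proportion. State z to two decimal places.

p̂₁ = 713/2286 ≈ 0.3119, p̂₂ = 340/985 ≈ 0.3452.
Pooled p̂ = (713+340)/(2286+985) = 1053/3271 = 0.3219.
SE = √(0.218287 × 0.00145267) = 0.0178.
z = (0.3119 − 0.3452)/0.0178 = -0.0333/0.0178 = -1.87.

z = -1.87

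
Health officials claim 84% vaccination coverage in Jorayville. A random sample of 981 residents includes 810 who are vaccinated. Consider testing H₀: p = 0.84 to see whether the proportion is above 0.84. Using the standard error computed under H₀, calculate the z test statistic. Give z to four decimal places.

z = -1.2227

p̂ = 810/981 = 0.825688.
Under H₀, SE = √(0.84·0.16/981) = √(0.000137003) = 0.011705.
z = (0.825688 − 0.84)/0.011705 = -0.014312/0.011705 = -1.2227.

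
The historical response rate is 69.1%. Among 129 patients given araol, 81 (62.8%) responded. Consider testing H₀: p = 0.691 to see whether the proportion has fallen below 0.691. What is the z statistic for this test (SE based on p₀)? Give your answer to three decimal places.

p̂ = 81/129 ≈ 0.62791.
Under H₀, SE = √(0.691·0.309/129) = √(0.00165519) = 0.04068.
z = (0.62791 − 0.691)/0.04068 = -0.06309/0.04068 = -1.551.

z = -1.551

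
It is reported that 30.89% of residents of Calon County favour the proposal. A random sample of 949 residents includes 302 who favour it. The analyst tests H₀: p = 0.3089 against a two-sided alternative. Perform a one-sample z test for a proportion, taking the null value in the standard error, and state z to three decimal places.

z = 0.622

p̂ = 302/949 ≈ 0.31823.
SE = √(p₀(1−p₀)/n) = √(0.21348/949) = 0.01500.
z = (0.31823 − 0.3089)/0.01500 = 0.00933/0.01500 = 0.622.
p-value = 2·P(Z > 0.622) ≈ 0.5339.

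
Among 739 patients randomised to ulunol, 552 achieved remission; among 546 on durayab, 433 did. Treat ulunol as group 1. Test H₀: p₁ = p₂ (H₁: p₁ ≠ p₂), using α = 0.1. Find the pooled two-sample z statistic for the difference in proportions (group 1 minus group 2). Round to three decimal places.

p̂₁ = 552/739 ≈ 0.74696, p̂₂ = 433/546 ≈ 0.79304.
Pooled p̂ = (552+433)/(739+546) = 985/1285 = 0.76654.
SE = √(p̂(1−p̂)(1/n₁+1/n₂)) = √(0.76654·0.23346·0.00318468) = √(0.000569924) = 0.02387.
z = (0.74696 − 0.79304)/0.02387 = -0.04608/0.02387 = -1.930.
p-value = 2·P(Z > 1.930) ≈ 0.0536. With α = 0.1, reject H₀.

z = -1.930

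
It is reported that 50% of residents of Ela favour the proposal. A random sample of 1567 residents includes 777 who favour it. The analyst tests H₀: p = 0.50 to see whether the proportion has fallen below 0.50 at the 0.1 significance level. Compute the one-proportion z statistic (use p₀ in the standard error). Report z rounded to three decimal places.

p̂ = 777/1567 = 0.495852.
Standard error under H₀: √(0.5×0.5/1567) = 0.012631.
z = (0.495852 − 0.5)/0.012631 = -0.004148/0.012631 = -0.328.
p-value = P(Z < -0.328) ≈ 0.3713. With α = 0.1, fail to reject H₀.

z = -0.328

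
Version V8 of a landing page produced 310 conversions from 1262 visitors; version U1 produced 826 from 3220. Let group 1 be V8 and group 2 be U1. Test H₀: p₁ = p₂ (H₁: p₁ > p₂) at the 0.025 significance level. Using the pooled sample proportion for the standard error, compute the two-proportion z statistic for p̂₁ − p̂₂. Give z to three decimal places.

p̂₁ = 310/1262 ≈ 0.24564, p̂₂ = 826/3220 ≈ 0.25652.
Pooled p̂ = (310+826)/(1262+3220) = 1136/4482 = 0.25346.
SE = √(0.189217 × 0.00110295) = 0.01445.
z = (0.24564 − 0.25652)/0.01445 = -0.01088/0.01445 = -0.753.
p-value = P(Z > -0.753) ≈ 0.7743; since p > α = 0.025, fail to reject H₀.

z = -0.753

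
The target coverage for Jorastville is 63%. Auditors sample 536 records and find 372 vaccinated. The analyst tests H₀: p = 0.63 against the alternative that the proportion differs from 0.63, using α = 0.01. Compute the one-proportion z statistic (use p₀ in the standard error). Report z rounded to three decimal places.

z = 3.070

p̂ = 372/536 ≈ 0.694030.
Under H₀, SE = √(0.63·0.37/536) = √(0.000434888) = 0.020854.
z = (0.694030 − 0.63)/0.020854 = 0.064030/0.020854 = 3.070.
Two-sided p-value ≈ 2·Φ(−3.070) = 0.0021; since p < α = 0.01, reject H₀.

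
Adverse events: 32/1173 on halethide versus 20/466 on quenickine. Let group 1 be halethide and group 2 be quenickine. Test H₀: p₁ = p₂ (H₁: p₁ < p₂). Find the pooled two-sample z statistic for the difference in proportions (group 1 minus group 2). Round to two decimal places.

p̂₁ = 32/1173 = 0.02728, p̂₂ = 20/466 = 0.04292.
Pooled p̂ = (32+20)/(1173+466) = 52/1639 = 0.03173.
SE = √(0.0307201 × 0.00299844) = 0.00960.
z = (0.02728 − 0.04292)/0.00960 = -0.01564/0.00960 = -1.63.
p-value = P(Z < -1.629) ≈ 0.0516.

z = -1.63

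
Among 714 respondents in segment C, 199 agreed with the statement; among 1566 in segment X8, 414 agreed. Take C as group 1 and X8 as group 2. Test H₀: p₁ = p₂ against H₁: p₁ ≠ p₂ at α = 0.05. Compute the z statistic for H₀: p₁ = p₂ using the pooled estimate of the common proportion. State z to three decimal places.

z = 0.716

p̂₁ = 199/714 ≈ 0.27871, p̂₂ = 414/1566 ≈ 0.26437.
Pooled p̂ = (199+414)/(714+1566) = 613/2280 = 0.26886.
SE = √(0.196574 × 0.00203913) = 0.02002.
z = (0.27871 − 0.26437)/0.02002 = 0.01434/0.02002 = 0.716.
p-value = 2·P(Z > 0.716) ≈ 0.4737. With α = 0.05, fail to reject H₀.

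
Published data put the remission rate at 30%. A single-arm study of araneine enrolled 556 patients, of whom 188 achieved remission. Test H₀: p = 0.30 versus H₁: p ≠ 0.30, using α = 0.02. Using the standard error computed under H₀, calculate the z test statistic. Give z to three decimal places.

z = 1.962

p̂ = 188/556 = 0.33813.
Standard error under H₀: √(0.3×0.7/556) = 0.01943.
z = (0.33813 − 0.3)/0.01943 = 0.03813/0.01943 = 1.962.
p-value = 2·P(Z > 1.962) ≈ 0.0498. With α = 0.02, fail to reject H₀.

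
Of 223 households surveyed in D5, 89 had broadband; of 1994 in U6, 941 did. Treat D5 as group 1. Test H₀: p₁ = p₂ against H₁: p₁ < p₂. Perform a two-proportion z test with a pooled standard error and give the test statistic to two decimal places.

z = -2.07

p̂₁ = 89/223 = 0.3991, p̂₂ = 941/1994 = 0.4719.
Pooled p̂ = (89+941)/(223+1994) = 1030/2217 = 0.4646.
SE = √(p̂(1−p̂)(1/n₁+1/n₂)) = √(0.4646·0.5354·0.00498581) = √(0.0012402) = 0.0352.
z = (0.3991 − 0.4719)/0.0352 = -0.0728/0.0352 = -2.07.
p-value = P(Z < -2.068) ≈ 0.0193.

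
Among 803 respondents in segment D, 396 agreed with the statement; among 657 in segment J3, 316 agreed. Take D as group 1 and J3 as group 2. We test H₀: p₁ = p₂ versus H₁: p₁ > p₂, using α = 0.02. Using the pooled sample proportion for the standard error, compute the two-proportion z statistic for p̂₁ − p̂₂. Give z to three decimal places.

z = 0.463

p̂₁ = 396/803 = 0.49315, p̂₂ = 316/657 = 0.48097.
Pooled p̂ = (396+316)/(803+657) = 712/1460 = 0.48767.
SE = √(0.249848 × 0.0027674) = 0.02630.
z = (0.49315 − 0.48097)/0.02630 = 0.01218/0.02630 = 0.463.
p-value = P(Z > 0.463) ≈ 0.3217, so at α = 0.02 we fail to reject H₀.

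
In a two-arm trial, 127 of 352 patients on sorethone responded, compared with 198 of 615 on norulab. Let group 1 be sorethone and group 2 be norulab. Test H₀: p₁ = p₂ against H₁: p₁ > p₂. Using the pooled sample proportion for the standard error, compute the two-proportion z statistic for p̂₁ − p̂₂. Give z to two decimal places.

p̂₁ = 127/352 ≈ 0.3608, p̂₂ = 198/615 ≈ 0.3220.
Pooled p̂ = (127+198)/(352+615) = 325/967 = 0.3361.
SE = √(0.223134 × 0.00446693) = 0.0316.
z = (0.3608 − 0.3220)/0.0316 = 0.0388/0.0316 = 1.23.

z = 1.23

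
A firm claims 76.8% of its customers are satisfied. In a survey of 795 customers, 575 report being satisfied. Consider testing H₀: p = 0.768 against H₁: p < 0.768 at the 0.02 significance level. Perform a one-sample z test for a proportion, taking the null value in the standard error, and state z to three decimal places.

z = -2.988

p̂ = 575/795 ≈ 0.72327.
Standard error under H₀: √(0.768×0.232/795) = 0.01497.
z = (0.72327 − 0.768)/0.01497 = -0.04473/0.01497 = -2.988.
p-value = P(Z < -2.988) ≈ 0.0014, so at α = 0.02 we reject H₀.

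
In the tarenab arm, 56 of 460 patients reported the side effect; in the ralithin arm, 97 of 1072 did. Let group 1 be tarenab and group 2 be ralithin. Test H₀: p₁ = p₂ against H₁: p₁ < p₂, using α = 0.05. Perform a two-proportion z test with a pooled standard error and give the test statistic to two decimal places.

p̂₁ = 56/460 = 0.1217, p̂₂ = 97/1072 = 0.0905.
Pooled p̂ = (56+97)/(460+1072) = 153/1532 = 0.0999.
SE = √(0.0898955 × 0.00310675) = 0.0167.
z = (0.1217 − 0.0905)/0.0167 = 0.0312/0.0167 = 1.87.
p-value = P(Z < 1.870) ≈ 0.9693. With α = 0.05, fail to reject H₀.

z = 1.87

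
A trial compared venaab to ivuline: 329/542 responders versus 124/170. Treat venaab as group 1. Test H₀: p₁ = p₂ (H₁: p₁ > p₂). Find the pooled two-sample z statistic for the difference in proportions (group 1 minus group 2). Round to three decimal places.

z = -2.894

p̂₁ = 329/542 ≈ 0.60701, p̂₂ = 124/170 ≈ 0.72941.
Pooled p̂ = (329+124)/(542+170) = 453/712 = 0.63624.
SE = √(0.23144 × 0.00772737) = 0.04229.
z = (0.60701 − 0.72941)/0.04229 = -0.12240/0.04229 = -2.894.
p-value = P(Z > -2.894) ≈ 0.9981.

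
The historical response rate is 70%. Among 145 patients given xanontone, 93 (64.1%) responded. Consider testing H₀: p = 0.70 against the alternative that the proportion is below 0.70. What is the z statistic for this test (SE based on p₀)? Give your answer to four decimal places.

p̂ = 93/145 ≈ 0.641379.
Standard error under H₀: √(0.7×0.3/145) = 0.038056.
z = (0.641379 − 0.7)/0.038056 = -0.058621/0.038056 = -1.5404.
p-value = P(Z < -1.540) ≈ 0.0617.

z = -1.5404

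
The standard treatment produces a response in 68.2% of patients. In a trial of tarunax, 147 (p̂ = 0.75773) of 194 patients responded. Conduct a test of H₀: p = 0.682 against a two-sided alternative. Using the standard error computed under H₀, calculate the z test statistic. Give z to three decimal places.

z = 2.265

p̂ = 147/194 = 0.75773.
Under H₀, SE = √(0.682·0.318/194) = √(0.00111792) = 0.03344.
z = (0.75773 − 0.682)/0.03344 = 0.07573/0.03344 = 2.265.
Two-sided p-value ≈ 2·Φ(−2.265) = 0.0235.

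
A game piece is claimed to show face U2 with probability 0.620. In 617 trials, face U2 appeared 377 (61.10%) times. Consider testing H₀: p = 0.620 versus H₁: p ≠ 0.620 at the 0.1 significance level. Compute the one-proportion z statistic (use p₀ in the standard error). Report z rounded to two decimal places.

z = -0.46

p̂ = 377/617 ≈ 0.6110.
Under H₀, SE = √(0.62·0.38/617) = √(0.000381848) = 0.0195.
z = (0.6110 − 0.62)/0.0195 = -0.0090/0.0195 = -0.46.
p-value = 2·P(Z > 0.459) ≈ 0.6459; since p > α = 0.1, fail to reject H₀.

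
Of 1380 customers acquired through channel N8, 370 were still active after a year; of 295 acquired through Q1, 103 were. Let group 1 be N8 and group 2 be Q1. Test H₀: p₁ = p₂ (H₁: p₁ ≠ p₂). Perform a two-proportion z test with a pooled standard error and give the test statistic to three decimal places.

p̂₁ = 370/1380 = 0.26812, p̂₂ = 103/295 = 0.34915.
Pooled p̂ = (370+103)/(1380+295) = 473/1675 = 0.28239.
SE = √(p̂(1−p̂)(1/n₁+1/n₂)) = √(0.28239·0.71761·0.00411447) = √(0.000833777) = 0.02888.
z = (0.26812 − 0.34915)/0.02888 = -0.08103/0.02888 = -2.806.
Two-sided p-value ≈ 2·Φ(−2.806) = 0.0050.

z = -2.806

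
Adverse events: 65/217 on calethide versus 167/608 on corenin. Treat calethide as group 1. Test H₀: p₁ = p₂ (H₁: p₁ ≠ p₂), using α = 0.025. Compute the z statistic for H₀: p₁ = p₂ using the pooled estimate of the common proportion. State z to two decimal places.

p̂₁ = 65/217 ≈ 0.2995, p̂₂ = 167/608 ≈ 0.2747.
Pooled p̂ = (65+167)/(217+608) = 232/825 = 0.2812.
SE = √(0.202132 × 0.00625303) = 0.0356.
z = (0.2995 − 0.2747)/0.0356 = 0.0248/0.0356 = 0.70.
p-value = 2·P(Z > 0.699) ≈ 0.4842, so at α = 0.025 we fail to reject H₀.

z = 0.70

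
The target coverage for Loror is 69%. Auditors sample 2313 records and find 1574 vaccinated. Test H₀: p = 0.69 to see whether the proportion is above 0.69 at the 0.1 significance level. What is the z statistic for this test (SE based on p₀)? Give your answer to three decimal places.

p̂ = 1574/2313 = 0.68050.
SE = √(p₀(1−p₀)/n) = √(0.2139/2313) = 0.00962.
z = (0.68050 − 0.69)/0.00962 = -0.00950/0.00962 = -0.988.
p-value = P(Z > -0.988) ≈ 0.8384, so at α = 0.1 we fail to reject H₀.

z = -0.988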